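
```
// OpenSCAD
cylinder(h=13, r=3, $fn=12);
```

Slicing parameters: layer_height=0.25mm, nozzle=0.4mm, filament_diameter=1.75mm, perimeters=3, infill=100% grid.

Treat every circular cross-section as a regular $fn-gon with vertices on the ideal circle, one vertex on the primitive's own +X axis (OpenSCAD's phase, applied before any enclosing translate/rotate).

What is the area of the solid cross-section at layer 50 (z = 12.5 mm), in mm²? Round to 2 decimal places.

27.00 mm²

At z = 12.5 mm: the cylinder: section is a regular 12-gon, circumradius r=3 (area = (12/2)·3.000²·sin(360°/12) = 27.00 mm²). Overall, the cross-section is a single solid region. Net area = 27.00 mm².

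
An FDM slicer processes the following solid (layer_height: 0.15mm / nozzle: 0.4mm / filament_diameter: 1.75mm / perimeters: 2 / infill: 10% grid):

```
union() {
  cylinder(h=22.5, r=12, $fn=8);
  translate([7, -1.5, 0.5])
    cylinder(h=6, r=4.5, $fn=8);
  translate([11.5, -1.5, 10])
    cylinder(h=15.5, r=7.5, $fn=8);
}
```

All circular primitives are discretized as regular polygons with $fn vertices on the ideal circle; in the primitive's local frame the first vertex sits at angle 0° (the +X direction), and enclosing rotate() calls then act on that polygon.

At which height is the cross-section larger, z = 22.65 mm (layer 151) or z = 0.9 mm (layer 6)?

Layer 151 (z = 22.65): the cylinder does not reach this height (z outside [0, 22.5]); the cylinder at (7, -1.5) does not reach this height (z outside [0.5, 6.5]); the cylinder at (11.5, -1.5): section is a regular 8-gon, circumradius r=7.5 (area = (8/2)·7.500²·sin(360°/8) = 159.10 mm²); Taking the union: only the r=7.5 cylinder at (11.5, -1.5) is present, so the union is just that shape — area = 159.10 mm². So its area = 159.10 mm². Layer 6 (z = 0.9): the r=12 cylinder gives a regular 8-gon of circumradius 12 (constant along its height) (area = (8/2)·12.000²·sin(360°/8) = 407.29 mm²); the r=4.5 cylinder at (7, -1.5) contributes a regular 8-gon of circumradius 4.5 (area = (8/2)·4.500²·sin(360°/8) = 57.28 mm²); the cylinder at (11.5, -1.5) is absent (z outside [10, 25.5]); Taking the union: the regions partially overlap — summed areas 464.57 mm² minus the doubly-counted overlap 56.88 mm² gives 407.69 mm² — area = 407.69 mm². So its area = 407.69 mm². Layer 6 is larger (407.69 vs 159.10 mm²).

layer 6 (z = 0.9 mm)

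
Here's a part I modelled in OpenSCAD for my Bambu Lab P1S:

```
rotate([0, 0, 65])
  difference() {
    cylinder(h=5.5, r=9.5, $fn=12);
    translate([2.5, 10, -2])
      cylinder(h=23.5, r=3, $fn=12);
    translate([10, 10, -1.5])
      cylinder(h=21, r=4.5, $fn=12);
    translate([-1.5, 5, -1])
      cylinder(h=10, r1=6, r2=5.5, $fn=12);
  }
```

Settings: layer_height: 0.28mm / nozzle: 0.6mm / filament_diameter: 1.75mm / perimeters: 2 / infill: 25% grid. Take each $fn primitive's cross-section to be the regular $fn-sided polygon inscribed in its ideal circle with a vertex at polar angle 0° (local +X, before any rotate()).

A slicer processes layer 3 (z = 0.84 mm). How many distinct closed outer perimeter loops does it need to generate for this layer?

1

At z = 0.84 mm: the cylinder: section is a regular 12-gon, circumradius r=9.5; the r=3 cylinder at (2.5, 10) contributes a regular 12-gon of circumradius 3; the cylinder at (10, 10): section is a regular 12-gon, circumradius r=4.5; the cone at (-1.5, 5): at t=0.184 of its height the radius interpolates to r₁+(r₂−r₁)t = 5.908, giving a regular 12-gon of that circumradius; Taking the first minus the rest: starting from the r=9.5 cylinder, the r=3 cylinder at (2.5, 10) partially overlaps it — only the 6.99 mm² overlap (of its 27.00 mm²) is removed, clipping the outline; the r=4.5 cylinder at (10, 10) misses the remaining region (no effect); the cone at (-1.5, 5) partially overlaps it — only the 85.19 mm² overlap (of its 104.71 mm²) is removed, clipping the outline — 1 connected region; (rotated 65° about Z; rotation is an isometry so areas/perimeters/island counts are preserved). The result has 1 disconnected region.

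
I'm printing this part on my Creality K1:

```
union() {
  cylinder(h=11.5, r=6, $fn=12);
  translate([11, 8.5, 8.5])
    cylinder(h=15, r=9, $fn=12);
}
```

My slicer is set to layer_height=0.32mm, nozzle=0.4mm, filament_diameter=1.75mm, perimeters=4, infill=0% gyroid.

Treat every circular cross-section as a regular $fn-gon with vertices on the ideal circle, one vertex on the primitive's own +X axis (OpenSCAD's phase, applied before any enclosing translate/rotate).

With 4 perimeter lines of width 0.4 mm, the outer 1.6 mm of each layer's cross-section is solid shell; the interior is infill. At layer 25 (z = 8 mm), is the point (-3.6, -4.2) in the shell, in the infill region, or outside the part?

shell

At z = 8 mm: the r=6 cylinder gives a regular 12-gon of circumradius 6 (constant along its height); the cylinder at (11, 8.5) is absent (z outside [8.5, 23.5]); Merging all regions: only the r=6 cylinder is present, so the union is just that shape — 1 connected region. Overall, the cross-section is a single solid region. The nearest boundary edge runs (-5.20, -3.00)→(-3.00, -5.20); distance from the point to it = 0.28 mm. The point is inside the cross-section, 0.28 mm from the nearest boundary — within the 1.6 mm shell band (4 × 0.4).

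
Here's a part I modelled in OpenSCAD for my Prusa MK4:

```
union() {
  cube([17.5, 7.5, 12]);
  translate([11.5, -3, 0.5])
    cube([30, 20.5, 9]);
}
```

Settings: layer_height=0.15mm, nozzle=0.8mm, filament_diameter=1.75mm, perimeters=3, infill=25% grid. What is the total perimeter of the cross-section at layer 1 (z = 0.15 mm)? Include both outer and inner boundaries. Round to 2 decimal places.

At z = 0.15 mm: the 17.5×7.5 cube contributes its full rectangle (perimeter 50.00 mm); the cube at (11.5, -3) is not intersected at this z (z outside [0.5, 9.5]); Taking the union: only the 17.5×7.5 cube is present, so the union is just that shape — boundary = 50.00 mm. Overall, the cross-section is a single solid region. Total boundary length (outer) = 50.00 mm.

50.00 mm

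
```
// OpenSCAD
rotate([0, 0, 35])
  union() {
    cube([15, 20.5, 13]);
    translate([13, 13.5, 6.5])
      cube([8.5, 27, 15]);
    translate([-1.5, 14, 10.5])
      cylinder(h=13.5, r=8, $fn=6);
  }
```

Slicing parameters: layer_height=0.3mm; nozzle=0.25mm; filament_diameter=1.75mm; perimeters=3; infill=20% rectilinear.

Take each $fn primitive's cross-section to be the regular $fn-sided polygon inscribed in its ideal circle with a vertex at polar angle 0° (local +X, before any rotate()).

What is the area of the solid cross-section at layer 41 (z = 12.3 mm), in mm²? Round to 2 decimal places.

At z = 12.3 mm: the cube is present — its section is the full 15×20.5 rectangle (area 307.50 mm²); the cube at (13, 13.5) (footprint 8.5×27) is included at this height (area 229.50 mm²); the r=8 cylinder at (-1.5, 14) contributes a regular 6-gon of circumradius 8 (area = (6/2)·8.000²·sin(360°/6) = 166.28 mm²); Combining (union): the regions partially overlap — summed areas 703.28 mm² minus the doubly-counted overlap 75.23 mm² gives 628.05 mm² — area = 628.05 mm²; (rotated 35° about Z; rotation is an isometry so areas/perimeters/island counts are preserved). Overall, the cross-section is a single solid region. Net area = 628.05 mm².

628.05 mm²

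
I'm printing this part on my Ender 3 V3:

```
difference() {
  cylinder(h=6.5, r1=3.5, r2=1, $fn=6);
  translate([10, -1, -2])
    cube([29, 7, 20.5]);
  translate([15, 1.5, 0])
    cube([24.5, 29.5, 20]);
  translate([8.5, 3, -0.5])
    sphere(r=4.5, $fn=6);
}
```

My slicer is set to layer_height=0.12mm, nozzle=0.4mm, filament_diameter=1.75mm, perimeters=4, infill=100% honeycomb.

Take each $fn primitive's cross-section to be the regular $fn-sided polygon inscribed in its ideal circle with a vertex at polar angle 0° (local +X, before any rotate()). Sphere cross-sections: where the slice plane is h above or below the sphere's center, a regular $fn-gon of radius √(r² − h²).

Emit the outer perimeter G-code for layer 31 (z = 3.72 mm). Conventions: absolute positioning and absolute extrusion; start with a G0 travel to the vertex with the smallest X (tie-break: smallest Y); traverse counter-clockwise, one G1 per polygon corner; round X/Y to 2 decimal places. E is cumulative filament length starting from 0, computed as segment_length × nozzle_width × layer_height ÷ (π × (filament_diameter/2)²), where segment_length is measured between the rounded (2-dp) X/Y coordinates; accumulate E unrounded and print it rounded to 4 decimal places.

At z = 3.72 mm: the cone contributes a regular 6-gon of circumradius 2.069 (interpolated between r1=3.5 and r2=1 at t=0.572); the 29×7 cube at (10, -1) contributes its full rectangle; the cube at (15, 1.5) (footprint 24.5×29.5) is included at this height; the r=4.5 sphere at (8.5, 3) slices to a regular 6-gon of circumradius 1.563 (√(r²−h²) with h=4.22 from center); Taking the first minus the rest: starting from the cone, the 29×7 cube at (10, -1) misses the remaining region (no effect); the 24.5×29.5 cube at (15, 1.5) misses the remaining region (no effect); the r=4.5 sphere at (8.5, 3) misses the remaining region (no effect) — 1 connected region. The outline is a single polygon with 6 vertices. Extrusion per mm of travel: 0.4 × 0.12 / (π × 0.875²) = 0.019956. Accumulating E over each segment gives final E = 0.2475.

G0 X-2.07 Y0.00 Z3.72
G1 X-1.03 Y-1.79 E0.0413
G1 X1.03 Y-1.79 E0.0824
G1 X2.07 Y0.00 E0.1237
G1 X1.03 Y1.79 E0.1650
G1 X-1.03 Y1.79 E0.2062
G1 X-2.07 Y0.00 E0.2475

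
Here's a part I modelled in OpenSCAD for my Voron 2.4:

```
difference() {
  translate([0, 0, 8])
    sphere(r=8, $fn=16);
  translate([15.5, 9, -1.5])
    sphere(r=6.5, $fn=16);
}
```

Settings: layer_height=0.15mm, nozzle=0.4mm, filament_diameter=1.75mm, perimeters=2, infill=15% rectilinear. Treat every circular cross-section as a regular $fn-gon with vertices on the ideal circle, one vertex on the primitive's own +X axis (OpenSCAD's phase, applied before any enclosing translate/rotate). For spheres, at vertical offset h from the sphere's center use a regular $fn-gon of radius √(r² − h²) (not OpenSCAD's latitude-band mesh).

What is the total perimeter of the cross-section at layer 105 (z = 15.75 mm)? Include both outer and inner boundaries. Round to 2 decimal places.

At z = 15.75 mm: the sphere: section is a regular 16-gon, circumradius = √(r²−h²) = √(8²−7.75²) = 1.984 (perimeter = 2·16·1.984·sin(180°/16) = 12.39 mm); the sphere at (15.5, 9) is absent (|z−center|=17.250 > r=6.5); Taking the first minus the rest: none of the subtracted shapes is present at this height, so the r=8 sphere is unchanged — boundary = 12.39 mm. Overall, the cross-section is a single solid region. Total boundary length (outer) = 12.39 mm.

12.39 mm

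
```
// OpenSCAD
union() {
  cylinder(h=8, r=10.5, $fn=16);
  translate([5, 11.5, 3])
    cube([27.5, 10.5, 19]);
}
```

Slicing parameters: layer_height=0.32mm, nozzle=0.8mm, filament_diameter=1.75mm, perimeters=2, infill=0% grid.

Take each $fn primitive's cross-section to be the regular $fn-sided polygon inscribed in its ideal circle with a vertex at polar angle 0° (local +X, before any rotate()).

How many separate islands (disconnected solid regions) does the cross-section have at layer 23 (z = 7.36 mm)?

At z = 7.36 mm: the r=10.5 cylinder gives a regular 16-gon of circumradius 10.5 (constant along its height); the 27.5×10.5 cube at (5, 11.5) contributes its full rectangle; Merging all regions: the 2 present regions are separate (no shared area or edge), so areas and boundary lengths simply add and each stays a separate island — 2 connected regions. Overall, the cross-section has 2 separate islands. Island count = 2.

2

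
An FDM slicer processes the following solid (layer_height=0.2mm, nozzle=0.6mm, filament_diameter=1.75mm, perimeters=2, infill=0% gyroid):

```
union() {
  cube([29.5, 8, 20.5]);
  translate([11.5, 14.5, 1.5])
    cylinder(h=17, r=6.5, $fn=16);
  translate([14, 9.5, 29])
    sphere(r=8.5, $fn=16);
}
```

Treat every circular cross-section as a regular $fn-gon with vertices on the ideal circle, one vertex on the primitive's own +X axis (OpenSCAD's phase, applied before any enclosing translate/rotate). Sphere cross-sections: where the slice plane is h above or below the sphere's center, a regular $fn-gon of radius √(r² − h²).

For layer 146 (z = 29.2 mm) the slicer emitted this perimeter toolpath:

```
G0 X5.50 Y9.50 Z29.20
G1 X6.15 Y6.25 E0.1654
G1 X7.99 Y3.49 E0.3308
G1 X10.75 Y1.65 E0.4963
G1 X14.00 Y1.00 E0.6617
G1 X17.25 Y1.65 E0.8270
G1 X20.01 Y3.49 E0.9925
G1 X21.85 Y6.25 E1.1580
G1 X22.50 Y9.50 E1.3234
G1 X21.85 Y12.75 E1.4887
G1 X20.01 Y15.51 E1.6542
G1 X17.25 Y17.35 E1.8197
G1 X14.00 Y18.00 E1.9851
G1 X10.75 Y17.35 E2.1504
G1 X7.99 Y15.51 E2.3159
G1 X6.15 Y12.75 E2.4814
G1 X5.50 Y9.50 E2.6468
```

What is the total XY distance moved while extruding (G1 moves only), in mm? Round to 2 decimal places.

Sum the Euclidean lengths of each G1 segment: total = 53.05 mm.

53.05 mm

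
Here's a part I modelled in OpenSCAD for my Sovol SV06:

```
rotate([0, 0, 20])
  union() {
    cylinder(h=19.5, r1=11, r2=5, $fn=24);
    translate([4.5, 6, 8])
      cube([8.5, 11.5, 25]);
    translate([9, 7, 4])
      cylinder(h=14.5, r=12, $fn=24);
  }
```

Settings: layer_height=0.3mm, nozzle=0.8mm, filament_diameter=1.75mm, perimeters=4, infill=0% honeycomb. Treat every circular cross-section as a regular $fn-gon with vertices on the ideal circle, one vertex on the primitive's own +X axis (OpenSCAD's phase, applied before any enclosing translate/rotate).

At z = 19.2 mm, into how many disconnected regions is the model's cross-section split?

2

At z = 19.2 mm: the cone contributes a regular 24-gon of circumradius 5.092 (interpolated between r1=11 and r2=5 at t=0.985); the cube at (4.5, 6) is present — its section is the full 8.5×11.5 rectangle; the cylinder at (9, 7) does not reach this height (z outside [4, 18.5]); Combining (union): the 2 present regions are separate (no shared area or edge), so areas and boundary lengths simply add and each stays a separate island — 2 connected regions; (whole slice rotated 20° about Z — lengths, areas and connectivity unchanged). The result has 2 disconnected regions.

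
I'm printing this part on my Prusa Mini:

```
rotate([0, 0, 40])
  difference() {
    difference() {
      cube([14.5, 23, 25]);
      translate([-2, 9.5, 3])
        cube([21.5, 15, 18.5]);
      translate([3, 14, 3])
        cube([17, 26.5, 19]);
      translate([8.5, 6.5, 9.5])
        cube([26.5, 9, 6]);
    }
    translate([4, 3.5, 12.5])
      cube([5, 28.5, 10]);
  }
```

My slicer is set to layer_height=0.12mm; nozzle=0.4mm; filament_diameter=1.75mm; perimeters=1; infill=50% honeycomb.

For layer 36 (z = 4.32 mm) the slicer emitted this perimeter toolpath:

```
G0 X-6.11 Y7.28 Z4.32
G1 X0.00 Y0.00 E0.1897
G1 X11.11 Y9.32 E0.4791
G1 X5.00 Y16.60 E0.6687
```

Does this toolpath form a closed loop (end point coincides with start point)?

no

Start point (G0): (-6.11, 7.28). End point (last G1): the path does not return to the start — open.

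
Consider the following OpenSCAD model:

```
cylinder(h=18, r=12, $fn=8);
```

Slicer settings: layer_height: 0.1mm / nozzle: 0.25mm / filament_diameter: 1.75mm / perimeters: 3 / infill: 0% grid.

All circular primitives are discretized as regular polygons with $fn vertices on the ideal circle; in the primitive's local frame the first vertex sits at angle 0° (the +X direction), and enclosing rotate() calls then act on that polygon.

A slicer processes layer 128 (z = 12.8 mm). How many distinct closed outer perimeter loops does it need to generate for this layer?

At z = 12.8 mm: the cylinder: section is a regular 8-gon, circumradius r=12. The result has 1 disconnected region.

1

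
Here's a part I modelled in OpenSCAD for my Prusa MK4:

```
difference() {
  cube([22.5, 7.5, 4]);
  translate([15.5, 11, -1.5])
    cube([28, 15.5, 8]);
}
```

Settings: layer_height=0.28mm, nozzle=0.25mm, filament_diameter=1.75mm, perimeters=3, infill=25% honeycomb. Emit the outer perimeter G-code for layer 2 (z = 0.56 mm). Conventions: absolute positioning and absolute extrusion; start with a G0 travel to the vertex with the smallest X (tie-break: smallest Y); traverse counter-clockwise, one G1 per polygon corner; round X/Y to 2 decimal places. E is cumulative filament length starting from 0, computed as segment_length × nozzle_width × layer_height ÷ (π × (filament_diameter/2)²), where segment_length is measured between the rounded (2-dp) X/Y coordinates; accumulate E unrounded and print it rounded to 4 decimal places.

G0 X0.00 Y0.00 Z0.56
G1 X22.50 Y0.00 E0.6548
G1 X22.50 Y7.50 E0.8731
G1 X0.00 Y7.50 E1.5279
G1 X0.00 Y0.00 E1.7462

At z = 0.56 mm: the 22.5×7.5 cube contributes its full rectangle; the 28×15.5 cube at (15.5, 11) contributes its full rectangle; After the difference (first − rest): starting from the 22.5×7.5 cube, the 28×15.5 cube at (15.5, 11) misses the remaining region (no effect) — 1 connected region. The outline is a single polygon with 4 vertices. Extrusion per mm of travel: 0.25 × 0.28 / (π × 0.875²) = 0.029103. Accumulating E over each segment gives final E = 1.7462.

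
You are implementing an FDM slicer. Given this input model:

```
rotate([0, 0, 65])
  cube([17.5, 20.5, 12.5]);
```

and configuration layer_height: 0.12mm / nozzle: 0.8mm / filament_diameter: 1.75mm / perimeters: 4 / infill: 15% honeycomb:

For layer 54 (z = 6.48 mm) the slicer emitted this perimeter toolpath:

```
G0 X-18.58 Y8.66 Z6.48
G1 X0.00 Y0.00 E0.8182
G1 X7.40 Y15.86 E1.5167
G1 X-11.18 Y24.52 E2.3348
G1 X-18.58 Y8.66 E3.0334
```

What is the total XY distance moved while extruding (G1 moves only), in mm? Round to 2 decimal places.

76.00 mm

Sum the Euclidean lengths of each G1 segment: total = 76.00 mm.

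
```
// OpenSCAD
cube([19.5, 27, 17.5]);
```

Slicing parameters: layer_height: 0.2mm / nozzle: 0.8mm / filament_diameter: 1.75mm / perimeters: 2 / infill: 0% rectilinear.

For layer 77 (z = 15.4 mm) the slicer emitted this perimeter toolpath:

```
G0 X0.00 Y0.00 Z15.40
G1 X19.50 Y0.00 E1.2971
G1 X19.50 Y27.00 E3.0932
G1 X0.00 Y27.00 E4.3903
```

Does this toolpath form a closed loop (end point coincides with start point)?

Start point (G0): (0.00, 0.00). End point (last G1): the path does not return to the start — open.

no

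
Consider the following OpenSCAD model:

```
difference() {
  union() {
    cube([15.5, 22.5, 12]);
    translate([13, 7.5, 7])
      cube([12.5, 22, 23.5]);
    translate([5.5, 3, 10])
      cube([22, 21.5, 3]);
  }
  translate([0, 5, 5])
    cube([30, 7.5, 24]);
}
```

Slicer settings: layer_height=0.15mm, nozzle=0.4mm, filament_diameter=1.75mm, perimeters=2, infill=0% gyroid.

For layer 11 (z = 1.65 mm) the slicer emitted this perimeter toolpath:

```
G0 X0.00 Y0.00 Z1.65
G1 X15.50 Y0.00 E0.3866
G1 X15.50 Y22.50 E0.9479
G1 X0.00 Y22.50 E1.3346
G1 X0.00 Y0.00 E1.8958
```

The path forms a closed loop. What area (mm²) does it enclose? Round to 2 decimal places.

Apply the shoelace formula to the sequence of (X, Y) vertices; enclosed area = 348.75 mm².

348.75 mm²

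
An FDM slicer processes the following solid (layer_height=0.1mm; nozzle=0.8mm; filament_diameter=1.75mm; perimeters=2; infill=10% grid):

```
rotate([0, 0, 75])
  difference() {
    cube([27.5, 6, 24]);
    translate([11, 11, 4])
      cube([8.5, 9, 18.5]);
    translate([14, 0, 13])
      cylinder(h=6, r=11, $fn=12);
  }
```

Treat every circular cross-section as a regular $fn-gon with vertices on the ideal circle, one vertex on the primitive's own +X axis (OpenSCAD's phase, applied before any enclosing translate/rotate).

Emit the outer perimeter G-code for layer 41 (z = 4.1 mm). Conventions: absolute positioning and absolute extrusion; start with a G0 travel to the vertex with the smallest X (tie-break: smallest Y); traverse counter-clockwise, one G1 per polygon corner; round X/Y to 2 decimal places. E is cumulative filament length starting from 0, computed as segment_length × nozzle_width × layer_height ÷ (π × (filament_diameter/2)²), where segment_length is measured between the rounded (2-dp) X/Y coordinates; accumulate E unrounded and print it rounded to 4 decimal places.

At z = 4.1 mm: the cube is present — its section is the full 27.5×6 rectangle; the cube at (11, 11) (footprint 8.5×9) is included at this height; the cylinder at (14, 0) is absent (z outside [13, 19]); Taking the first minus the rest: starting from the 27.5×6 cube, the 8.5×9 cube at (11, 11) misses the remaining region (no effect) — 1 connected region; (rotated 75° about Z; rotation is an isometry so areas/perimeters/island counts are preserved). The outline is a single polygon with 4 vertices. Extrusion per mm of travel: 0.8 × 0.1 / (π × 0.875²) = 0.033260. Accumulating E over each segment gives final E = 2.2289.

G0 X-5.80 Y1.55 Z4.10
G1 X0.00 Y0.00 E0.1997
G1 X7.12 Y26.56 E1.1143
G1 X1.32 Y28.12 E1.3140
G1 X-5.80 Y1.55 E2.2289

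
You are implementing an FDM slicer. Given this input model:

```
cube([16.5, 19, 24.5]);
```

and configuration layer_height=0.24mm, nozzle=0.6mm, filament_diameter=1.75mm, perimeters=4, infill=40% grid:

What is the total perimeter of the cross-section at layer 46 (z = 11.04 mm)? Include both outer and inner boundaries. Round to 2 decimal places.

At z = 11.04 mm: the 16.5×19 cube contributes its full rectangle (perimeter 71.00 mm). Overall, the cross-section is a single solid region. Total boundary length (outer) = 71.00 mm.

71.00 mm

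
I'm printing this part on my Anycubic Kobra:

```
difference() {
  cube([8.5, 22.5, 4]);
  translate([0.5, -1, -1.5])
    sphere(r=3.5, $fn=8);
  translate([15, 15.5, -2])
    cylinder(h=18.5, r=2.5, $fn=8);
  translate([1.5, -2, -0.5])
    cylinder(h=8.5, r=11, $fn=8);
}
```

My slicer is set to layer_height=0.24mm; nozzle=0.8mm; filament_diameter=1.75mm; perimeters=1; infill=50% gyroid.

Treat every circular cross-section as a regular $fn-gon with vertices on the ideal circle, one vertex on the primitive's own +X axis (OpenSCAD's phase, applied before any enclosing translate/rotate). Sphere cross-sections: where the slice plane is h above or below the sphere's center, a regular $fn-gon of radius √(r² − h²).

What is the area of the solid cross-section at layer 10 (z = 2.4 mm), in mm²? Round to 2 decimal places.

At z = 2.4 mm: the cube (footprint 8.5×22.5) is included at this height (area 191.25 mm²); the sphere at (0.5, -1) is absent (|z−center|=3.900 > r=3.5); the r=2.5 cylinder at (15, 15.5) contributes a regular 8-gon of circumradius 2.5 (area = (8/2)·2.500²·sin(360°/8) = 17.68 mm²); the cylinder at (1.5, -2): section is a regular 8-gon, circumradius r=11 (area = (8/2)·11.000²·sin(360°/8) = 342.24 mm²); Taking the first minus the rest: starting from the 8.5×22.5 cube (191.25 mm²), the r=2.5 cylinder at (15, 15.5) misses the remaining region (no effect); the r=11 cylinder at (1.5, -2) partially overlaps it — only the 65.89 mm² overlap (of its 342.24 mm²) is removed, clipping the outline — area = 125.36 mm². Overall, the cross-section is a single solid region. Net area = 125.36 mm².

125.36 mm²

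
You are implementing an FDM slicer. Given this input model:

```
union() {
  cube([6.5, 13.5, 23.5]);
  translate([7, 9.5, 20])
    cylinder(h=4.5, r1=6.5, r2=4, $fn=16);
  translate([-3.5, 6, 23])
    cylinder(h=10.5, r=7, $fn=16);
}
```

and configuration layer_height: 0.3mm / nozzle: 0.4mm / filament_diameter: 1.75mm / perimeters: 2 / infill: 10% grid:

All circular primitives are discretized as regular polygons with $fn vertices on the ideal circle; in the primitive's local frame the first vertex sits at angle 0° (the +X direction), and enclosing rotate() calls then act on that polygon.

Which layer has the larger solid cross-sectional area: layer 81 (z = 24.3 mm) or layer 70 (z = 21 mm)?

Layer 81 (z = 24.3): the cube is not intersected at this z (z outside [0, 23.5]); the cone at (7, 9.5) contributes a regular 16-gon of circumradius 4.111 (interpolated between r1=6.5 and r2=4 at t=0.956) (area = (16/2)·4.111²·sin(360°/16) = 51.74 mm²); the r=7 cylinder at (-3.5, 6) contributes a regular 16-gon of circumradius 7 (area = (16/2)·7.000²·sin(360°/16) = 150.01 mm²); Combining (union): the 2 present regions are separate (no shared area or edge), so areas and boundary lengths simply add and each stays a separate island — area = 201.75 mm². So its area = 201.75 mm². Layer 70 (z = 21): the cube is present — its section is the full 6.5×13.5 rectangle (area 87.75 mm²); the cone at (7, 9.5) (r1=6.5→r2=4) has section circumradius 5.944 here — a regular 16-gon (area = (16/2)·5.944²·sin(360°/16) = 108.18 mm²); the cylinder at (-3.5, 6) is not intersected at this z (z outside [23, 33.5]); Merging all regions: the regions partially overlap — summed areas 195.93 mm² minus the doubly-counted overlap 43.59 mm² gives 152.35 mm² — area = 152.35 mm². So its area = 152.35 mm². Layer 81 is larger (201.75 vs 152.35 mm²).

layer 81 (z = 24.3 mm)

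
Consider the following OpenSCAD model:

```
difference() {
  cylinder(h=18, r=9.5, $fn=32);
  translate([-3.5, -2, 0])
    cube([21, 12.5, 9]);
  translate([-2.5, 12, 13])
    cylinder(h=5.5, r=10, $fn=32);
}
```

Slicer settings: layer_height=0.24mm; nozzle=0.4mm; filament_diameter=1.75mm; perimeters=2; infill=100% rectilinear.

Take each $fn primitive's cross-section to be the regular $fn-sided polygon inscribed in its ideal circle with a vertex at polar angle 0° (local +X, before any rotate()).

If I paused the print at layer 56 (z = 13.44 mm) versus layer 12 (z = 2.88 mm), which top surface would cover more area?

Layer 56 (z = 13.44): the r=9.5 cylinder contributes a regular 32-gon of circumradius 9.5 (area = (32/2)·9.500²·sin(360°/32) = 281.71 mm²); the cube at (-3.5, -2) is absent (z outside [0, 9]); the cylinder at (-2.5, 12): section is a regular 32-gon, circumradius r=10 (area = (32/2)·10.000²·sin(360°/32) = 312.14 mm²); Taking the first minus the rest: starting from the r=9.5 cylinder (281.71 mm²), the r=10 cylinder at (-2.5, 12) partially overlaps it — only the 75.33 mm² overlap (of its 312.14 mm²) is removed, clipping the outline — area = 206.38 mm². So its area = 206.38 mm². Layer 12 (z = 2.88): the r=9.5 cylinder gives a regular 32-gon of circumradius 9.5 (constant along its height) (area = (32/2)·9.500²·sin(360°/32) = 281.71 mm²); the 21×12.5 cube at (-3.5, -2) contributes its full rectangle (area 262.50 mm²); the cylinder at (-2.5, 12) is not intersected at this z (z outside [13, 18.5]); Subtracting the remaining from the first: starting from the r=9.5 cylinder (281.71 mm²), the 21×12.5 cube at (-3.5, -2) partially overlaps it — only the 128.60 mm² overlap (of its 262.50 mm²) is removed, clipping the outline — area = 153.11 mm². So its area = 153.11 mm². Layer 56 is larger (206.38 vs 153.11 mm²).

layer 56 (z = 13.44 mm)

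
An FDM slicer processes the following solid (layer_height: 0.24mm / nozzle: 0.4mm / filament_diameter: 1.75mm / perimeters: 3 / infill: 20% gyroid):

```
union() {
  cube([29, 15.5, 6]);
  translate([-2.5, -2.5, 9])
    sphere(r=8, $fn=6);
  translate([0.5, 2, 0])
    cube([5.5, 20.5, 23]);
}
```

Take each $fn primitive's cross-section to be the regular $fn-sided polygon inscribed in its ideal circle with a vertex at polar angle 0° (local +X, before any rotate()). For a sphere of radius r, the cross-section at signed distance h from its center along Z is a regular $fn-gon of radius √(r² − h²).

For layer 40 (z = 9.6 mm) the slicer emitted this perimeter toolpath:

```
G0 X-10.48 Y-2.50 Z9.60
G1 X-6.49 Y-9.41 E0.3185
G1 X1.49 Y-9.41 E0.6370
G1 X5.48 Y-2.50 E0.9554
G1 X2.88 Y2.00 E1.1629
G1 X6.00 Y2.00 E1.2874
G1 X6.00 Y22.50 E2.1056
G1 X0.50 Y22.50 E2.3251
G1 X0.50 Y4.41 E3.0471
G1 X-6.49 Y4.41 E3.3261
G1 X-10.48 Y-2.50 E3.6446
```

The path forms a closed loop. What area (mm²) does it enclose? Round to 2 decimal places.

274.11 mm²

Apply the shoelace formula to the sequence of (X, Y) vertices; enclosed area = 274.11 mm².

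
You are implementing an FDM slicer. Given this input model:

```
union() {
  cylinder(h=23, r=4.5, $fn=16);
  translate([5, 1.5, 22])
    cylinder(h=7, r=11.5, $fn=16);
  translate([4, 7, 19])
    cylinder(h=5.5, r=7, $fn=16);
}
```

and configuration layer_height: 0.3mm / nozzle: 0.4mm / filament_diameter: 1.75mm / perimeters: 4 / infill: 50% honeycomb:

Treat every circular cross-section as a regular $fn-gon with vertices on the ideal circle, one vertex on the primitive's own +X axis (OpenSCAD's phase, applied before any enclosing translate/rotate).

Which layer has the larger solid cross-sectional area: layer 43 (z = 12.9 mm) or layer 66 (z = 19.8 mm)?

layer 66 (z = 19.8 mm)

Layer 43 (z = 12.9): the cylinder: section is a regular 16-gon, circumradius r=4.5 (area = (16/2)·4.500²·sin(360°/16) = 61.99 mm²); the cylinder at (5, 1.5) is absent (z outside [22, 29]); the cylinder at (4, 7) does not reach this height (z outside [19, 24.5]); Taking the union: only the r=4.5 cylinder is present, so the union is just that shape — area = 61.99 mm². So its area = 61.99 mm². Layer 66 (z = 19.8): the r=4.5 cylinder contributes a regular 16-gon of circumradius 4.5 (area = (16/2)·4.500²·sin(360°/16) = 61.99 mm²); the cylinder at (5, 1.5) does not reach this height (z outside [22, 29]); the r=7 cylinder at (4, 7) gives a regular 16-gon of circumradius 7 (constant along its height) (area = (16/2)·7.000²·sin(360°/16) = 150.01 mm²); Merging all regions: the regions partially overlap — summed areas 212.01 mm² minus the doubly-counted overlap 17.46 mm² gives 194.54 mm² — area = 194.54 mm². So its area = 194.54 mm². Layer 66 is larger (194.54 vs 61.99 mm²).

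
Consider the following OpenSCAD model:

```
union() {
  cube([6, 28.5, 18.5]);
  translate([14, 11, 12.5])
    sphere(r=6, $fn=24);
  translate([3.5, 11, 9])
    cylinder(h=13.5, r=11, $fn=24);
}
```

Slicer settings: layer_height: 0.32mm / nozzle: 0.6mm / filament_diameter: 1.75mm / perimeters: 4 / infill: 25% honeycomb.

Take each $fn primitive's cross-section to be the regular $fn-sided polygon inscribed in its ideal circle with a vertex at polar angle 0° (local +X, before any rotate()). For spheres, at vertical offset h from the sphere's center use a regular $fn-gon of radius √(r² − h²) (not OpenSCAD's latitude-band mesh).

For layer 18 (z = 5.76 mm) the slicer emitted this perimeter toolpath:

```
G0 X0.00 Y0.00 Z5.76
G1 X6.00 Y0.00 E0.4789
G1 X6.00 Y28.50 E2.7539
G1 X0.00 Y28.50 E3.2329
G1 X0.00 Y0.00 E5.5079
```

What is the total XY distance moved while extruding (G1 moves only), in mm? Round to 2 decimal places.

Sum the Euclidean lengths of each G1 segment: total = 69.00 mm.

69.00 mm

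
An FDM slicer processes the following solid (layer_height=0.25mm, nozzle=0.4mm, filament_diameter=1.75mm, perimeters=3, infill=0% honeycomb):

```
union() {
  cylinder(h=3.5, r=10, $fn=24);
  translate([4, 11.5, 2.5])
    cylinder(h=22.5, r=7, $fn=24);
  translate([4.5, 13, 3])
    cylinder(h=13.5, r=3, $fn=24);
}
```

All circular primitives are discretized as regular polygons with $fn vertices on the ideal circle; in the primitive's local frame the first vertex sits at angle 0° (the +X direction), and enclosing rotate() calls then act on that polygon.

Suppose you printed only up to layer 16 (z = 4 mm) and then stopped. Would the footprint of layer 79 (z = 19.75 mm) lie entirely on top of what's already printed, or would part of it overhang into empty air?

Compare the two slices. At z = 4: the cylinder does not reach this height (z outside [0, 3.5]); the r=7 cylinder at (4, 11.5) gives a regular 24-gon of circumradius 7 (constant along its height) (area = (24/2)·7.000²·sin(360°/24) = 152.19 mm²); the cylinder at (4.5, 13): section is a regular 24-gon, circumradius r=3 (area = (24/2)·3.000²·sin(360°/24) = 27.95 mm²); Merging all regions: the r=3 cylinder at (4.5, 13) lies entirely inside the r=7 cylinder at (4, 11.5), so the union is just the r=7 cylinder at (4, 11.5) — area = 152.19 mm². At z = 19.75: the cylinder is not intersected at this z (z outside [0, 3.5]); the r=7 cylinder at (4, 11.5) gives a regular 24-gon of circumradius 7 (constant along its height) (area = (24/2)·7.000²·sin(360°/24) = 152.19 mm²); the cylinder at (4.5, 13) is not intersected at this z (z outside [3, 16.5]); Taking the union: only the r=7 cylinder at (4, 11.5) is present, so the union is just that shape — area = 152.19 mm². Checking containment: the cross-section at z = 19.75 is a subset of the cross-section at z = 4.

entirely on top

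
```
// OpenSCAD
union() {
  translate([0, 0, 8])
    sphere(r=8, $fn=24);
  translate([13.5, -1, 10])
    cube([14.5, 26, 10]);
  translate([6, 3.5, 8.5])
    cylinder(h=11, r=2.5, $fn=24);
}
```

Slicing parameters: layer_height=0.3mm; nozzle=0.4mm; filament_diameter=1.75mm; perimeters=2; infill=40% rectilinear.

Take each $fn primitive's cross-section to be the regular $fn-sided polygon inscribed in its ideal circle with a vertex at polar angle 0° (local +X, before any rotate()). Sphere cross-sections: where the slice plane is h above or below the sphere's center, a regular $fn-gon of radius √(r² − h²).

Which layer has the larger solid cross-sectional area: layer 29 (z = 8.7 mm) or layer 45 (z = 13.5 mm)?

layer 45 (z = 13.5 mm)

Layer 29 (z = 8.7): the r=8 sphere contributes a regular 24-gon of circumradius √(8²−0.7²) = 7.969 (area = (24/2)·7.969²·sin(360°/24) = 197.25 mm²); the cube at (13.5, -1) is absent (z outside [10, 20]); the r=2.5 cylinder at (6, 3.5) gives a regular 24-gon of circumradius 2.5 (constant along its height) (area = (24/2)·2.500²·sin(360°/24) = 19.41 mm²); Merging all regions: the regions partially overlap — summed areas 216.66 mm² minus the doubly-counted overlap 13.90 mm² gives 202.76 mm² — area = 202.76 mm². So its area = 202.76 mm². Layer 45 (z = 13.5): the r=8 sphere contributes a regular 24-gon of circumradius √(8²−5.5²) = 5.809 (area = (24/2)·5.809²·sin(360°/24) = 104.82 mm²); the 14.5×26 cube at (13.5, -1) contributes its full rectangle (area 377.00 mm²); the r=2.5 cylinder at (6, 3.5) contributes a regular 24-gon of circumradius 2.5 (area = (24/2)·2.500²·sin(360°/24) = 19.41 mm²); Merging all regions: the regions partially overlap — summed areas 501.23 mm² minus the doubly-counted overlap 3.59 mm² gives 497.64 mm² — area = 497.64 mm². So its area = 497.64 mm². Layer 45 is larger (497.64 vs 202.76 mm²).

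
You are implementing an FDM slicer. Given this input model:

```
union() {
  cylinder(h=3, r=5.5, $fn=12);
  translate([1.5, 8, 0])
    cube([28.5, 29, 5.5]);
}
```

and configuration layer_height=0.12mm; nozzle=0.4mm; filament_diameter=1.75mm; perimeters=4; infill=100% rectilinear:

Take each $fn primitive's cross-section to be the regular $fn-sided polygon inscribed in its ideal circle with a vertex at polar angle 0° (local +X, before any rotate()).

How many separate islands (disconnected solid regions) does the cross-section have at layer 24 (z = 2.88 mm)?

2

At z = 2.88 mm: the r=5.5 cylinder contributes a regular 12-gon of circumradius 5.5; the cube at (1.5, 8) (footprint 28.5×29) is included at this height; Combining (union): the 2 present regions are separate (no shared area or edge), so areas and boundary lengths simply add and each stays a separate island — 2 connected regions. Overall, the cross-section has 2 separate islands. Island count = 2.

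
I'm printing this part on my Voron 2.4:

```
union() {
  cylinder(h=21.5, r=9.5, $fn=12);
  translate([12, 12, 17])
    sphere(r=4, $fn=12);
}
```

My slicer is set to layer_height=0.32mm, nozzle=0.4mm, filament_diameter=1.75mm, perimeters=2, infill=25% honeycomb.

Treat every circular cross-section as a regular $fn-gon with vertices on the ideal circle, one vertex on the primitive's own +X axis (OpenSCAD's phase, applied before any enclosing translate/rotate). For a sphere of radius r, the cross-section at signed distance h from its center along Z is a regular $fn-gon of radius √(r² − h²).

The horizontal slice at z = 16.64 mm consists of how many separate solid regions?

2

At z = 16.64 mm: the r=9.5 cylinder gives a regular 12-gon of circumradius 9.5 (constant along its height); the r=4 sphere at (12, 12) contributes a regular 12-gon of circumradius √(4²−0.36²) = 3.984; Combining (union): the 2 present regions are separate (no shared area or edge), so areas and boundary lengths simply add and each stays a separate island — 2 connected regions. The result has 2 disconnected regions.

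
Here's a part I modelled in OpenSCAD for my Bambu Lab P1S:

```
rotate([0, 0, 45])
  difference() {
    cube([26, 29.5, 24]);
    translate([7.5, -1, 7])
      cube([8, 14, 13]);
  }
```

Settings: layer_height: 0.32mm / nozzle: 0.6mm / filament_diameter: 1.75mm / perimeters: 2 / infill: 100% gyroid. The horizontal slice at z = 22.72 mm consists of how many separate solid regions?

At z = 22.72 mm: the cube is present — its section is the full 26×29.5 rectangle; the cube at (7.5, -1) is not intersected at this z (z outside [7, 20]); Subtracting the remaining from the first: none of the subtracted shapes is present at this height, so the 26×29.5 cube is unchanged — 1 connected region; (rotated 45° about Z; rotation is an isometry so areas/perimeters/island counts are preserved). The result has 1 disconnected region.

1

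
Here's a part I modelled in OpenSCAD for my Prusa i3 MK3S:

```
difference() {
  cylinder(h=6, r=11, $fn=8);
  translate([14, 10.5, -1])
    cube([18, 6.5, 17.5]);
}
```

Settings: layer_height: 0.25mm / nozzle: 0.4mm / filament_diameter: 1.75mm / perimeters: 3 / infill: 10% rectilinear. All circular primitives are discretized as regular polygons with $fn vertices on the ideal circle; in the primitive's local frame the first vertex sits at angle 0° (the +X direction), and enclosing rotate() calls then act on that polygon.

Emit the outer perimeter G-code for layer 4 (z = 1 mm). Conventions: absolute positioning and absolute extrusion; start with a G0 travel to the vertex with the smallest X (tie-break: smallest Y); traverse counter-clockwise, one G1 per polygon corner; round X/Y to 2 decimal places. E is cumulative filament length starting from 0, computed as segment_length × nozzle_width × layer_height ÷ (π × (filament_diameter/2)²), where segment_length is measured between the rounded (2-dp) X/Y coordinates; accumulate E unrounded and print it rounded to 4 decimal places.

At z = 1 mm: the cylinder: section is a regular 8-gon, circumradius r=11; the 18×6.5 cube at (14, 10.5) contributes its full rectangle; Taking the first minus the rest: starting from the r=11 cylinder, the 18×6.5 cube at (14, 10.5) misses the remaining region (no effect) — 1 connected region. The outline is a single polygon with 8 vertices. Extrusion per mm of travel: 0.4 × 0.25 / (π × 0.875²) = 0.041575. Accumulating E over each segment gives final E = 2.8005.

G0 X-11.00 Y0.00 Z1.00
G1 X-7.78 Y-7.78 E0.3501
G1 X0.00 Y-11.00 E0.7001
G1 X7.78 Y-7.78 E1.0502
G1 X11.00 Y0.00 E1.4003
G1 X7.78 Y7.78 E1.7503
G1 X0.00 Y11.00 E2.1004
G1 X-7.78 Y7.78 E2.4504
G1 X-11.00 Y0.00 E2.8005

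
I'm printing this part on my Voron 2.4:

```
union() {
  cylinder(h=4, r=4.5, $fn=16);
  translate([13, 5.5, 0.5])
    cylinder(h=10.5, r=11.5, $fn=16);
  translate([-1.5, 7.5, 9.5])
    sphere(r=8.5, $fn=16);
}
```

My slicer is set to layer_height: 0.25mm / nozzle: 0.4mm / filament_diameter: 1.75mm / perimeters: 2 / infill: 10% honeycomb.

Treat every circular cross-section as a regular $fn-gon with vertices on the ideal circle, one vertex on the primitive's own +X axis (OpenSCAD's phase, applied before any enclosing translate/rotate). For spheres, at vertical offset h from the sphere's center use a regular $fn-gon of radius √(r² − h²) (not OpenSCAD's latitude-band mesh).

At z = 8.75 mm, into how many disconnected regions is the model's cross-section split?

1

At z = 8.75 mm: the cylinder is not intersected at this z (z outside [0, 4]); the r=11.5 cylinder at (13, 5.5) contributes a regular 16-gon of circumradius 11.5; the sphere at (-1.5, 7.5): section is a regular 16-gon, circumradius = √(r²−h²) = √(8.5²−0.75²) = 8.467; Taking the union: the regions partially overlap (shared area 45.15 mm²), so overlapping operands fuse into one piece — 1 connected region. The result has 1 disconnected region.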